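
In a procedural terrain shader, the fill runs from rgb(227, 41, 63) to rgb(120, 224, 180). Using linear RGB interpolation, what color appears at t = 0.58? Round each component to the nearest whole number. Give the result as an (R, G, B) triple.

R = 227 + 0.58 × (120 − 227) = 227 + 0.58 × -107 = 164.94 → 165
G = 41 + 0.58 × (224 − 41) = 41 + 0.58 × 183 = 147.14 → 147
B = 63 + 0.58 × (180 − 63) = 63 + 0.58 × 117 = 130.86 → 131

(165, 147, 131)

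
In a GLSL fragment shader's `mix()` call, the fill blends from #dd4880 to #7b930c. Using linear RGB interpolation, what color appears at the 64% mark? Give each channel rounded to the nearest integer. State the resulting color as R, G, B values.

(158, 120, 54)

#dd4880 → (221, 72, 128); #7b930c → (123, 147, 12).
64% corresponds to t = 0.64.
R = 221 + 0.64 × (123 − 221) = 221 + 0.64 × -98 = 158.28 → 158
G = 72 + 0.64 × (147 − 72) = 72 + 0.64 × 75 = 120 → 120
B = 128 + 0.64 × (12 − 128) = 128 + 0.64 × -116 = 53.76 → 54
So the blended color is (158, 120, 54), about #9e7836.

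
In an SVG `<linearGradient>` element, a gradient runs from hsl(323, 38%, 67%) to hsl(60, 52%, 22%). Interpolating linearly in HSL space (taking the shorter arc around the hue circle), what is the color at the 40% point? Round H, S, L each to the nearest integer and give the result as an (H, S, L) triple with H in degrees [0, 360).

(2, 44, 49)

Hue: 60 − 323 = -263°, but |-263| > 180 so the shorter arc goes the other way: Δh = -263 + 360 = 97°.
H = 323 + 0.4 × (97) = 361.8 → 362 → 362 mod 360 = 2°
S = 38 + 0.4 × (52 − 38) = 43.6 → 44%
L = 67 + 0.4 × (22 − 67) = 49 → 49%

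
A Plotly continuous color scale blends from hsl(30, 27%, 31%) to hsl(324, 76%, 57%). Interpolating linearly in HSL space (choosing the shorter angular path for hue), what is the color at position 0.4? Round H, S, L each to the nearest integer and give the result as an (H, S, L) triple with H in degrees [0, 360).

Hue: 324 − 30 = 294°, but |294| > 180 so the shorter arc goes the other way: Δh = 294 − 360 = -66°.
H = 30 + 0.4 × (-66) = 3.6 → 4°
S = 27 + 0.4 × (76 − 27) = 46.6 → 47%
L = 31 + 0.4 × (57 − 31) = 41.4 → 41%

(4, 47, 41)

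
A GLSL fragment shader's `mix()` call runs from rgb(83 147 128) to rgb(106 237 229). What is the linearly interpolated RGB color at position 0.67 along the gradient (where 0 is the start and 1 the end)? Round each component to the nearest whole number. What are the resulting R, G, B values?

R = 83 + 0.67 × (106 − 83) = 83 + 0.67 × 23 = 98.41 → 98
G = 147 + 0.67 × (237 − 147) = 147 + 0.67 × 90 = 207.3 → 207
B = 128 + 0.67 × (229 − 128) = 128 + 0.67 × 101 = 195.67 → 196

(98, 207, 196)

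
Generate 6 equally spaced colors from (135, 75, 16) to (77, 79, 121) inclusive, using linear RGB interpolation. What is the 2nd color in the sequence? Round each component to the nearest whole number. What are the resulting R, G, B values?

With 6 swatches and endpoints inclusive, swatch 2 sits at t = (2 − 1)/(6 − 1) = 1/5 ≈ 0.2.
R = 135 + 0.2 × (77 − 135) = 123.4 → 123
G = 75 + 0.2 × (79 − 75) = 75.8 → 76
B = 16 + 0.2 × (121 − 16) = 37 → 37

(123, 76, 37)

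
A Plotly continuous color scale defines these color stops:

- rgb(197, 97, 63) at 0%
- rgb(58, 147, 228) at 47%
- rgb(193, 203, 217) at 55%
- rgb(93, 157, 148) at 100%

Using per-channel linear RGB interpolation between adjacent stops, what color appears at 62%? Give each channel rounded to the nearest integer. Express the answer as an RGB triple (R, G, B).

(177, 196, 206)

62% lies between the 55% and 100% stops, so the local fraction is t = (62 − 55)/(100 − 55) = 7/45 ≈ 0.1556.
R = 193 + 0.1556 × (93 − 193) = 177.44 → 177
G = 203 + 0.1556 × (157 − 203) = 195.842 → 196
B = 217 + 0.1556 × (148 − 217) = 206.264 → 206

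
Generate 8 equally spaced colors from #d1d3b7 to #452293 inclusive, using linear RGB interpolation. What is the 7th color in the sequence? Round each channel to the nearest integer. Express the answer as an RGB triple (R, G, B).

(89, 59, 152)

With 8 swatches and endpoints inclusive, swatch 7 sits at t = (7 − 1)/(8 − 1) = 6/7 ≈ 0.8571.
#d1d3b7 → (209, 211, 183); #452293 → (69, 34, 147).
R = 209 + 0.8571 × (69 − 209) = 89.006 → 89
G = 211 + 0.8571 × (34 − 211) = 59.293 → 59
B = 183 + 0.8571 × (147 − 183) = 152.144 → 152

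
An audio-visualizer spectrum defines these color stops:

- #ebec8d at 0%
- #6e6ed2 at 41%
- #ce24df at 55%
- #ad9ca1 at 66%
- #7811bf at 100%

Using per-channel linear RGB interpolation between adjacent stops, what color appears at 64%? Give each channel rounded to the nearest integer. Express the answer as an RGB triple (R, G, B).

64% lies between the 55% and 66% stops, so the local fraction is t = (64 − 55)/(66 − 55) = 9/11 ≈ 0.8182.
#ce24df → (206, 36, 223); #ad9ca1 → (173, 156, 161).
R = 206 + 0.8182 × (173 − 206) = 178.999 → 179
G = 36 + 0.8182 × (156 − 36) = 134.184 → 134
B = 223 + 0.8182 × (161 − 223) = 172.272 → 172

(179, 134, 172)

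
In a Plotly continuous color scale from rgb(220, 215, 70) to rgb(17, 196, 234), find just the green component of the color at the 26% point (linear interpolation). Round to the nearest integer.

210

G = 215 + 0.26 × (196 − 215) = 210.06 → 210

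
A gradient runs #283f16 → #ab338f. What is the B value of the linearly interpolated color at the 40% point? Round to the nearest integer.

70

B₁ = 22 (from #283f16), B₂ = 143 (from #ab338f).
B = 22 + 0.4 × (143 − 22) = 70.4 → 70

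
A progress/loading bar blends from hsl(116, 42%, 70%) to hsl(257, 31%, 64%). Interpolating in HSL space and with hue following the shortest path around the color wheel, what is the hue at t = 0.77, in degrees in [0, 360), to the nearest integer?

Hue arc: Δh = 257 − 116 = 141° (|Δh| ≤ 180, already the shorter path).
H = 116 + 0.77 × (141) = 224.57 → 225°

225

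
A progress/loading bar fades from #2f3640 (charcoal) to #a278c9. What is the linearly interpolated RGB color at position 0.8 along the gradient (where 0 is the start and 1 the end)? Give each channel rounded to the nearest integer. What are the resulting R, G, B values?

#2f3640 → (47, 54, 64); #a278c9 → (162, 120, 201).
R = 47 + 0.8 × (162 − 47) = 47 + 0.8 × 115 = 139 → 139
G = 54 + 0.8 × (120 − 54) = 54 + 0.8 × 66 = 106.8 → 107
B = 64 + 0.8 × (201 − 64) = 64 + 0.8 × 137 = 173.6 → 174

(139, 107, 174)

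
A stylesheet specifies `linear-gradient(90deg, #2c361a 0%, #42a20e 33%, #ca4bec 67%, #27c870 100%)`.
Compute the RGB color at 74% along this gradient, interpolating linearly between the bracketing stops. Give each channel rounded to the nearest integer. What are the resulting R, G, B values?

(167, 102, 210)

74% lies between the 67% and 100% stops, so the local fraction is t = (74 − 67)/(100 − 67) = 7/33 ≈ 0.2121.
#ca4bec → (202, 75, 236); #27c870 → (39, 200, 112).
R = 202 + 0.2121 × (39 − 202) = 167.428 → 167
G = 75 + 0.2121 × (200 − 75) = 101.513 → 102
B = 236 + 0.2121 × (112 − 236) = 209.7 → 210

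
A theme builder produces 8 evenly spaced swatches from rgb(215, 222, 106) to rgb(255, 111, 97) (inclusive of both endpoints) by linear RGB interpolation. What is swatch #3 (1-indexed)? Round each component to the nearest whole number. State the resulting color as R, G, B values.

With 8 swatches and endpoints inclusive, swatch 3 sits at t = (3 − 1)/(8 − 1) = 2/7 ≈ 0.2857.
R = 215 + 0.2857 × (255 − 215) = 226.428 → 226
G = 222 + 0.2857 × (111 − 222) = 190.287 → 190
B = 106 + 0.2857 × (97 − 106) = 103.429 → 103

(226, 190, 103)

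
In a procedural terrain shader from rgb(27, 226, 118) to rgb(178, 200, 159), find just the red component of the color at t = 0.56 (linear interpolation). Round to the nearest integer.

112

R = 27 + 0.56 × (178 − 27) = 111.56 → 112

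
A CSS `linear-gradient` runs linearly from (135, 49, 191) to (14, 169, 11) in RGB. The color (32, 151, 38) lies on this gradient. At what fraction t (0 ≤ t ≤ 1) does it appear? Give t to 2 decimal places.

Invert the lerp on the B channel (largest span, 180): t = (38 − 191) / (11 − 191) = -153/-180 = 0.85.
Check on R: (32 − 135)/(14 − 135) = 0.8512 ✓

0.85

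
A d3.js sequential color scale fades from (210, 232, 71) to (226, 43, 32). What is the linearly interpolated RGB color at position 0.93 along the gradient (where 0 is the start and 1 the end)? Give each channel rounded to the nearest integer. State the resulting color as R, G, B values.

(225, 56, 35)

R = 210 + 0.93 × (226 − 210) = 210 + 0.93 × 16 = 224.88 → 225
G = 232 + 0.93 × (43 − 232) = 232 + 0.93 × -189 = 56.23 → 56
B = 71 + 0.93 × (32 − 71) = 71 + 0.93 × -39 = 34.73 → 35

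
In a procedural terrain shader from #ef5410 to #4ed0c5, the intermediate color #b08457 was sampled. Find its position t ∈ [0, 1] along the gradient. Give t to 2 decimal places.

0.39

Invert the lerp on the B channel (largest span, 181): t = (87 − 16) / (197 − 16) = 71/181 = 0.39227.
Check on R: (176 − 239)/(78 − 239) = 0.3913 ✓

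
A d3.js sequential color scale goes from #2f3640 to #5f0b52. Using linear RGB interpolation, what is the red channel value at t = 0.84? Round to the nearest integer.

87

R₁ = 47 (from #2f3640), R₂ = 95 (from #5f0b52).
R = 47 + 0.84 × (95 − 47) = 87.32 → 87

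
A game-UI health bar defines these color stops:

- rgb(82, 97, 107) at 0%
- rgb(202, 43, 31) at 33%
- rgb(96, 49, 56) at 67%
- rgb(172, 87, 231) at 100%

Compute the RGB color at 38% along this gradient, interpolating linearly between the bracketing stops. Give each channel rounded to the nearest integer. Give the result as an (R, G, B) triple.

38% lies between the 33% and 67% stops, so the local fraction is t = (38 − 33)/(67 − 33) = 5/34 ≈ 0.1471.
R = 202 + 0.1471 × (96 − 202) = 186.407 → 186
G = 43 + 0.1471 × (49 − 43) = 43.883 → 44
B = 31 + 0.1471 × (56 − 31) = 34.678 → 35

(186, 44, 35)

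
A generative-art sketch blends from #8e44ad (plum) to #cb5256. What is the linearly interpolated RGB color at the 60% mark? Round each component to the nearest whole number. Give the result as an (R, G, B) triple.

(179, 76, 121)

#8e44ad → (142, 68, 173); #cb5256 → (203, 82, 86).
60% corresponds to t = 0.6.
R = 142 + 0.6 × (203 − 142) = 142 + 0.6 × 61 = 178.6 → 179
G = 68 + 0.6 × (82 − 68) = 68 + 0.6 × 14 = 76.4 → 76
B = 173 + 0.6 × (86 − 173) = 173 + 0.6 × -87 = 120.8 → 121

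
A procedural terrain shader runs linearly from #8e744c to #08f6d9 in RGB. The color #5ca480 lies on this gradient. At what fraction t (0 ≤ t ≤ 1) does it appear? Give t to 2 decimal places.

Invert the lerp on the B channel (largest span, 141): t = (128 − 76) / (217 − 76) = 52/141 = 0.36879.
Check on R: (92 − 142)/(8 − 142) = 0.3731 ✓

0.37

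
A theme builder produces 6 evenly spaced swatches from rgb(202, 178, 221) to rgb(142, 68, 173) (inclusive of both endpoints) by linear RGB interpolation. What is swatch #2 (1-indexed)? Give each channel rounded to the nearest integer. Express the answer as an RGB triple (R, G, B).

(190, 156, 211)

With 6 swatches and endpoints inclusive, swatch 2 sits at t = (2 − 1)/(6 − 1) = 1/5 ≈ 0.2.
R = 202 + 0.2 × (142 − 202) = 190 → 190
G = 178 + 0.2 × (68 − 178) = 156 → 156
B = 221 + 0.2 × (173 − 221) = 211.4 → 211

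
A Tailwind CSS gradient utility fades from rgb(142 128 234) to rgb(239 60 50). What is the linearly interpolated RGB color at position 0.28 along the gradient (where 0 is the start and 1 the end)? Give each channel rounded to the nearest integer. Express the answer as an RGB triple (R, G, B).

R = 142 + 0.28 × (239 − 142) = 142 + 0.28 × 97 = 169.16 → 169
G = 128 + 0.28 × (60 − 128) = 128 + 0.28 × -68 = 108.96 → 109
B = 234 + 0.28 × (50 − 234) = 234 + 0.28 × -184 = 182.48 → 182
So the blended color is (169, 109, 182), about #a96db6.

(169, 109, 182)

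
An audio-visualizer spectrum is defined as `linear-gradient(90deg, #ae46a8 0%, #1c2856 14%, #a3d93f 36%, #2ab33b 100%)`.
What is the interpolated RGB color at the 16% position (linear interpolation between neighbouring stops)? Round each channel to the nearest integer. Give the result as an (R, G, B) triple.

16% lies between the 14% and 36% stops, so the local fraction is t = (16 − 14)/(36 − 14) = 2/22 ≈ 0.0909.
#1c2856 → (28, 40, 86); #a3d93f → (163, 217, 63).
R = 28 + 0.0909 × (163 − 28) = 40.272 → 40
G = 40 + 0.0909 × (217 − 40) = 56.089 → 56
B = 86 + 0.0909 × (63 − 86) = 83.909 → 84

(40, 56, 84)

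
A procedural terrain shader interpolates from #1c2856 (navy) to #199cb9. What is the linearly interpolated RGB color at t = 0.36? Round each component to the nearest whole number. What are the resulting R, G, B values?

#1c2856 → (28, 40, 86); #199cb9 → (25, 156, 185).
R = 28 + 0.36 × (25 − 28) = 28 + 0.36 × -3 = 26.92 → 27
G = 40 + 0.36 × (156 − 40) = 40 + 0.36 × 116 = 81.76 → 82
B = 86 + 0.36 × (185 − 86) = 86 + 0.36 × 99 = 121.64 → 122

(27, 82, 122)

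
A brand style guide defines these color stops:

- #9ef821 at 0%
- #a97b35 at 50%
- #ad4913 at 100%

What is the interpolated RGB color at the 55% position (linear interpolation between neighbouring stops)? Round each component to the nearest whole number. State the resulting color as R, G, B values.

(169, 118, 50)

55% lies between the 50% and 100% stops, so the local fraction is t = (55 − 50)/(100 − 50) = 5/50 ≈ 0.1.
#a97b35 → (169, 123, 53); #ad4913 → (173, 73, 19).
R = 169 + 0.1 × (173 − 169) = 169.4 → 169
G = 123 + 0.1 × (73 − 123) = 118 → 118
B = 53 + 0.1 × (19 − 53) = 49.6 → 50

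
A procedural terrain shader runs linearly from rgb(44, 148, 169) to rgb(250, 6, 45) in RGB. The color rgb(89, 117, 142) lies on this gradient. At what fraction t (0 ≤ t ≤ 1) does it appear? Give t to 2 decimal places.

Invert the lerp on the R channel (largest span, 206): t = (89 − 44) / (250 − 44) = 45/206 = 0.21845.
Check on G: (117 − 148)/(6 − 148) = 0.2183 ✓

0.22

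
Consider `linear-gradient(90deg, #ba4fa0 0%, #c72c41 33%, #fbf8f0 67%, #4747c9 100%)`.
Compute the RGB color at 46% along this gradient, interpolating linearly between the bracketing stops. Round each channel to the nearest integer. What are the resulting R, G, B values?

46% lies between the 33% and 67% stops, so the local fraction is t = (46 − 33)/(67 − 33) = 13/34 ≈ 0.3824.
#c72c41 → (199, 44, 65); #fbf8f0 → (251, 248, 240).
R = 199 + 0.3824 × (251 − 199) = 218.885 → 219
G = 44 + 0.3824 × (248 − 44) = 122.01 → 122
B = 65 + 0.3824 × (240 − 65) = 131.92 → 132

(219, 122, 132)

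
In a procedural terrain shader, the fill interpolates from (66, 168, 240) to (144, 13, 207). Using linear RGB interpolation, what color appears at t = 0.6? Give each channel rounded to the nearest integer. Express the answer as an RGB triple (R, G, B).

R = 66 + 0.6 × (144 − 66) = 66 + 0.6 × 78 = 112.8 → 113
G = 168 + 0.6 × (13 − 168) = 168 + 0.6 × -155 = 75 → 75
B = 240 + 0.6 × (207 − 240) = 240 + 0.6 × -33 = 220.2 → 220

(113, 75, 220)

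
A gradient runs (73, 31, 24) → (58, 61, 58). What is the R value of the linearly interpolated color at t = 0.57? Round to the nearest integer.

R = 73 + 0.57 × (58 − 73) = 64.45 → 64

64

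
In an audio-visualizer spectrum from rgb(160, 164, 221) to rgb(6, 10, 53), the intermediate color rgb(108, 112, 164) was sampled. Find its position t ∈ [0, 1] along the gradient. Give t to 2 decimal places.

0.34

Invert the lerp on the B channel (largest span, 168): t = (164 − 221) / (53 − 221) = -57/-168 = 0.33929.
Check on R: (108 − 160)/(6 − 160) = 0.3377 ✓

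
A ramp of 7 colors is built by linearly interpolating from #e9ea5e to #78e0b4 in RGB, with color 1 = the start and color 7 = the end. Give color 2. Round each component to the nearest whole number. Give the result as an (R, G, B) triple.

With 7 swatches and endpoints inclusive, swatch 2 sits at t = (2 − 1)/(7 − 1) = 1/6 ≈ 0.1667.
#e9ea5e → (233, 234, 94); #78e0b4 → (120, 224, 180).
R = 233 + 0.1667 × (120 − 233) = 214.163 → 214
G = 234 + 0.1667 × (224 − 234) = 232.333 → 232
B = 94 + 0.1667 × (180 − 94) = 108.336 → 108

(214, 232, 108)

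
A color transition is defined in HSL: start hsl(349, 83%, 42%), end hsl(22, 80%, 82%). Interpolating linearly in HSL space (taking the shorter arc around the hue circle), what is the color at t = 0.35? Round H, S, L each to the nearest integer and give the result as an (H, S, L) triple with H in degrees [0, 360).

(1, 82, 56)

Hue: 22 − 349 = -327°, but |-327| > 180 so the shorter arc goes the other way: Δh = -327 + 360 = 33°.
H = 349 + 0.35 × (33) = 360.55 → 361 → 361 mod 360 = 1°
S = 83 + 0.35 × (80 − 83) = 81.95 → 82%
L = 42 + 0.35 × (82 − 42) = 56 → 56%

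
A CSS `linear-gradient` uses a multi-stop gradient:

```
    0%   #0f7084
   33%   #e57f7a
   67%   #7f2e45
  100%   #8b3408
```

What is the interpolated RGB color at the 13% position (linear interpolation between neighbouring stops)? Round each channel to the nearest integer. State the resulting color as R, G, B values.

13% lies between the 0% and 33% stops, so the local fraction is t = (13 − 0)/(33 − 0) = 13/33 ≈ 0.3939.
#0f7084 → (15, 112, 132); #e57f7a → (229, 127, 122).
R = 15 + 0.3939 × (229 − 15) = 99.295 → 99
G = 112 + 0.3939 × (127 − 112) = 117.909 → 118
B = 132 + 0.3939 × (122 − 132) = 128.061 → 128

(99, 118, 128)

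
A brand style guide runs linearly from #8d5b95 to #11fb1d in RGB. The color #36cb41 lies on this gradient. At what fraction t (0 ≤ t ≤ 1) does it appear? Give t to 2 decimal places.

0.70

Invert the lerp on the G channel (largest span, 160): t = (203 − 91) / (251 − 91) = 112/160 = 0.7.
Check on R: (54 − 141)/(17 − 141) = 0.7016 ✓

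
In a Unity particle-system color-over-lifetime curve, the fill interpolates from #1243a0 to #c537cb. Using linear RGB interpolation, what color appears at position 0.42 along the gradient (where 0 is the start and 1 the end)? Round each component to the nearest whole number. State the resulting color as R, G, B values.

#1243a0 → (18, 67, 160); #c537cb → (197, 55, 203).
R = 18 + 0.42 × (197 − 18) = 18 + 0.42 × 179 = 93.18 → 93
G = 67 + 0.42 × (55 − 67) = 67 + 0.42 × -12 = 61.96 → 62
B = 160 + 0.42 × (203 − 160) = 160 + 0.42 × 43 = 178.06 → 178

(93, 62, 178)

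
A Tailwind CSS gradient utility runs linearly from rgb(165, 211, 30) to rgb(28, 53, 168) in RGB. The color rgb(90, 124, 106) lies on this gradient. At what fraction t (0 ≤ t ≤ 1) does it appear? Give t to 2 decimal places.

Invert the lerp on the G channel (largest span, 158): t = (124 − 211) / (53 − 211) = -87/-158 = 0.55063.
Check on R: (90 − 165)/(28 − 165) = 0.5474 ✓

0.55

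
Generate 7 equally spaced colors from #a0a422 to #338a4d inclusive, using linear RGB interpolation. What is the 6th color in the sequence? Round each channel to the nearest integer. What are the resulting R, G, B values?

(69, 142, 70)

With 7 swatches and endpoints inclusive, swatch 6 sits at t = (6 − 1)/(7 − 1) = 5/6 ≈ 0.8333.
#a0a422 → (160, 164, 34); #338a4d → (51, 138, 77).
R = 160 + 0.8333 × (51 − 160) = 69.17 → 69
G = 164 + 0.8333 × (138 − 164) = 142.334 → 142
B = 34 + 0.8333 × (77 − 34) = 69.832 → 70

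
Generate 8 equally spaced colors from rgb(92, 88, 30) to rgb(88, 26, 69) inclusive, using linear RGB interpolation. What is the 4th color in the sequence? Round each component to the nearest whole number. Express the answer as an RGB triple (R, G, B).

(90, 61, 47)

With 8 swatches and endpoints inclusive, swatch 4 sits at t = (4 − 1)/(8 − 1) = 3/7 ≈ 0.4286.
R = 92 + 0.4286 × (88 − 92) = 90.286 → 90
G = 88 + 0.4286 × (26 − 88) = 61.427 → 61
B = 30 + 0.4286 × (69 − 30) = 46.715 → 47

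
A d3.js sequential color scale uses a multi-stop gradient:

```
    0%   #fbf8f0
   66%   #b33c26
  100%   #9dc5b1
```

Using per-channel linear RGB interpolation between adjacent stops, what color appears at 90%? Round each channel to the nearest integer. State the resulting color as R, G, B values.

90% lies between the 66% and 100% stops, so the local fraction is t = (90 − 66)/(100 − 66) = 24/34 ≈ 0.7059.
#b33c26 → (179, 60, 38); #9dc5b1 → (157, 197, 177).
R = 179 + 0.7059 × (157 − 179) = 163.47 → 163
G = 60 + 0.7059 × (197 − 60) = 156.708 → 157
B = 38 + 0.7059 × (177 − 38) = 136.12 → 136

(163, 157, 136)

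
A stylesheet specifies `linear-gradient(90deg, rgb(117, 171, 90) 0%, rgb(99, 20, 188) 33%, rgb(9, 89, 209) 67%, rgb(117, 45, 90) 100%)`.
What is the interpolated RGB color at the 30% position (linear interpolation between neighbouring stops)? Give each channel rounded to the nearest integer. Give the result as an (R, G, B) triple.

30% lies between the 0% and 33% stops, so the local fraction is t = (30 − 0)/(33 − 0) = 30/33 ≈ 0.9091.
R = 117 + 0.9091 × (99 − 117) = 100.636 → 101
G = 171 + 0.9091 × (20 − 171) = 33.726 → 34
B = 90 + 0.9091 × (188 − 90) = 179.092 → 179

(101, 34, 179)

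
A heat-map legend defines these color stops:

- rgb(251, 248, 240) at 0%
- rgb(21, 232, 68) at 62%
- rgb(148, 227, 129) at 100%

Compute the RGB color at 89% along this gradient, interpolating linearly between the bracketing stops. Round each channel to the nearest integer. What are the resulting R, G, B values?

89% lies between the 62% and 100% stops, so the local fraction is t = (89 − 62)/(100 − 62) = 27/38 ≈ 0.7105.
R = 21 + 0.7105 × (148 − 21) = 111.234 → 111
G = 232 + 0.7105 × (227 − 232) = 228.447 → 228
B = 68 + 0.7105 × (129 − 68) = 111.34 → 111

(111, 228, 111)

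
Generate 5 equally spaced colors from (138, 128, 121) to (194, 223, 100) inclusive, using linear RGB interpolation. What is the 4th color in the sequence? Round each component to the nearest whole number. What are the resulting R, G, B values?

(180, 199, 105)

With 5 swatches and endpoints inclusive, swatch 4 sits at t = (4 − 1)/(5 − 1) = 3/4 ≈ 0.75.
R = 138 + 0.75 × (194 − 138) = 180 → 180
G = 128 + 0.75 × (223 − 128) = 199.25 → 199
B = 121 + 0.75 × (100 − 121) = 105.25 → 105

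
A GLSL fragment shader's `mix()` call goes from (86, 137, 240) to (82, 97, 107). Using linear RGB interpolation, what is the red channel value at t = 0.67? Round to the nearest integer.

R = 86 + 0.67 × (82 − 86) = 83.32 → 83

83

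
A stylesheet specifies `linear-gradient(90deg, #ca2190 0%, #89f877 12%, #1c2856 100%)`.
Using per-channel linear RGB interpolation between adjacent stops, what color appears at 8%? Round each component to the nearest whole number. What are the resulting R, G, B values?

8% lies between the 0% and 12% stops, so the local fraction is t = (8 − 0)/(12 − 0) = 8/12 ≈ 0.6667.
#ca2190 → (202, 33, 144); #89f877 → (137, 248, 119).
R = 202 + 0.6667 × (137 − 202) = 158.665 → 159
G = 33 + 0.6667 × (248 − 33) = 176.34 → 176
B = 144 + 0.6667 × (119 − 144) = 127.332 → 127

(159, 176, 127)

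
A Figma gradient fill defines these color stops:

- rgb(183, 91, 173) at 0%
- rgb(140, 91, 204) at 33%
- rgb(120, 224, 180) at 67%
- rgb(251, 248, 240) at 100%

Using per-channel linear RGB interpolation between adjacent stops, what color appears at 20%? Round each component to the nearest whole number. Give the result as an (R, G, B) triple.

20% lies between the 0% and 33% stops, so the local fraction is t = (20 − 0)/(33 − 0) = 20/33 ≈ 0.6061.
R = 183 + 0.6061 × (140 − 183) = 156.938 → 157
G = 91 + 0.6061 × (91 − 91) = 91 → 91
B = 173 + 0.6061 × (204 − 173) = 191.789 → 192

(157, 91, 192)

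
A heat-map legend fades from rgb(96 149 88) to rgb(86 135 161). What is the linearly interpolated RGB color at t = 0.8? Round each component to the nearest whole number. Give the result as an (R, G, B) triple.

R = 96 + 0.8 × (86 − 96) = 96 + 0.8 × -10 = 88 → 88
G = 149 + 0.8 × (135 − 149) = 149 + 0.8 × -14 = 137.8 → 138
B = 88 + 0.8 × (161 − 88) = 88 + 0.8 × 73 = 146.4 → 146

(88, 138, 146)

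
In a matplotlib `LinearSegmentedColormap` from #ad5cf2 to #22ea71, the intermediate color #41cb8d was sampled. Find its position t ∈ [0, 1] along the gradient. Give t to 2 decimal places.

0.78

Invert the lerp on the G channel (largest span, 142): t = (203 − 92) / (234 − 92) = 111/142 = 0.78169.
Check on R: (65 − 173)/(34 − 173) = 0.777 ✓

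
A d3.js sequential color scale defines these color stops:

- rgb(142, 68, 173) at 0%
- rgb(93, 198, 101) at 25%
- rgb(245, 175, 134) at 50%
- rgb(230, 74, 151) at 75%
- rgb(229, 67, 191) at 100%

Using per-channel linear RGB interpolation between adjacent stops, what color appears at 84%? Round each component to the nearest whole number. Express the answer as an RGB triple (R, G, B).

(230, 71, 165)

84% lies between the 75% and 100% stops, so the local fraction is t = (84 − 75)/(100 − 75) = 9/25 ≈ 0.36.
R = 230 + 0.36 × (229 − 230) = 229.64 → 230
G = 74 + 0.36 × (67 − 74) = 71.48 → 71
B = 151 + 0.36 × (191 − 151) = 165.4 → 165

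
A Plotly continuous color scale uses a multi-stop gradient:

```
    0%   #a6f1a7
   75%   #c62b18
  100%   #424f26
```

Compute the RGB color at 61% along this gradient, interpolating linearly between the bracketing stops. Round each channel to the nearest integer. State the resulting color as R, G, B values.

61% lies between the 0% and 75% stops, so the local fraction is t = (61 − 0)/(75 − 0) = 61/75 ≈ 0.8133.
#a6f1a7 → (166, 241, 167); #c62b18 → (198, 43, 24).
R = 166 + 0.8133 × (198 − 166) = 192.026 → 192
G = 241 + 0.8133 × (43 − 241) = 79.967 → 80
B = 167 + 0.8133 × (24 − 167) = 50.698 → 51

(192, 80, 51)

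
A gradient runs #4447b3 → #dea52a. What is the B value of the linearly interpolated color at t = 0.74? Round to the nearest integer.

B₁ = 179 (from #4447b3), B₂ = 42 (from #dea52a).
B = 179 + 0.74 × (42 − 179) = 77.62 → 78

78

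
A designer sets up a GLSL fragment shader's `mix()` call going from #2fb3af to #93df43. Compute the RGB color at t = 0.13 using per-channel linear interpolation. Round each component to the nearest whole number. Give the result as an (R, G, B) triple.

(60, 185, 161)

#2fb3af → (47, 179, 175); #93df43 → (147, 223, 67).
R = 47 + 0.13 × (147 − 47) = 47 + 0.13 × 100 = 60 → 60
G = 179 + 0.13 × (223 − 179) = 179 + 0.13 × 44 = 184.72 → 185
B = 175 + 0.13 × (67 − 175) = 175 + 0.13 × -108 = 160.96 → 161
So the blended color is (60, 185, 161), about #3cb9a1.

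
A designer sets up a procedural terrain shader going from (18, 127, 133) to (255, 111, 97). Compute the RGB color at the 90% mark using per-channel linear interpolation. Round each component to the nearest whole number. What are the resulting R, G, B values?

90% corresponds to t = 0.9.
R = 18 + 0.9 × (255 − 18) = 18 + 0.9 × 237 = 231.3 → 231
G = 127 + 0.9 × (111 − 127) = 127 + 0.9 × -16 = 112.6 → 113
B = 133 + 0.9 × (97 − 133) = 133 + 0.9 × -36 = 100.6 → 101
So the blended color is (231, 113, 101), about #e77165.

(231, 113, 101)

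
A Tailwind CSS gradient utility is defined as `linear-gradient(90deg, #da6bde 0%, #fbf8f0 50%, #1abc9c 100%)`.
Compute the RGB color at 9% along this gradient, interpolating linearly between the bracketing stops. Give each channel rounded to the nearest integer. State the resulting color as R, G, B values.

(224, 132, 225)

9% lies between the 0% and 50% stops, so the local fraction is t = (9 − 0)/(50 − 0) = 9/50 ≈ 0.18.
#da6bde → (218, 107, 222); #fbf8f0 → (251, 248, 240).
R = 218 + 0.18 × (251 − 218) = 223.94 → 224
G = 107 + 0.18 × (248 − 107) = 132.38 → 132
B = 222 + 0.18 × (240 − 222) = 225.24 → 225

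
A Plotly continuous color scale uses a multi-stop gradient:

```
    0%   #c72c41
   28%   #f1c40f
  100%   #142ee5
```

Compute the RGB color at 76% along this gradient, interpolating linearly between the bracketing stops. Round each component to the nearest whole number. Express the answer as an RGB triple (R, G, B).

(94, 96, 158)

76% lies between the 28% and 100% stops, so the local fraction is t = (76 − 28)/(100 − 28) = 48/72 ≈ 0.6667.
#f1c40f → (241, 196, 15); #142ee5 → (20, 46, 229).
R = 241 + 0.6667 × (20 − 241) = 93.659 → 94
G = 196 + 0.6667 × (46 − 196) = 95.995 → 96
B = 15 + 0.6667 × (229 − 15) = 157.674 → 158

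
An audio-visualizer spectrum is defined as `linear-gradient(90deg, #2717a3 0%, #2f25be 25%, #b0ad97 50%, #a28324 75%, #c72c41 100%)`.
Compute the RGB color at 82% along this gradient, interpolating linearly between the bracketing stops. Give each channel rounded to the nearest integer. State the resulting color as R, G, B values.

82% lies between the 75% and 100% stops, so the local fraction is t = (82 − 75)/(100 − 75) = 7/25 ≈ 0.28.
#a28324 → (162, 131, 36); #c72c41 → (199, 44, 65).
R = 162 + 0.28 × (199 − 162) = 172.36 → 172
G = 131 + 0.28 × (44 − 131) = 106.64 → 107
B = 36 + 0.28 × (65 − 36) = 44.12 → 44

(172, 107, 44)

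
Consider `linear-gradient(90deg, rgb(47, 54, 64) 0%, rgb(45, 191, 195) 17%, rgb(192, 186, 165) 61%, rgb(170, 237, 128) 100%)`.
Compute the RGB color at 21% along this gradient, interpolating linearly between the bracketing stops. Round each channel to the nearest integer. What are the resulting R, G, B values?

(58, 191, 192)

21% lies between the 17% and 61% stops, so the local fraction is t = (21 − 17)/(61 − 17) = 4/44 ≈ 0.0909.
R = 45 + 0.0909 × (192 − 45) = 58.362 → 58
G = 191 + 0.0909 × (186 − 191) = 190.546 → 191
B = 195 + 0.0909 × (165 − 195) = 192.273 → 192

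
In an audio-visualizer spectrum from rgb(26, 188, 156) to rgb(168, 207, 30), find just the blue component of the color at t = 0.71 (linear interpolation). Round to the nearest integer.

B = 156 + 0.71 × (30 − 156) = 66.54 → 67

67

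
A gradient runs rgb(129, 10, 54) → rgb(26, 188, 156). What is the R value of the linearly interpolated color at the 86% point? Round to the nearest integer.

40

R = 129 + 0.86 × (26 − 129) = 40.42 → 40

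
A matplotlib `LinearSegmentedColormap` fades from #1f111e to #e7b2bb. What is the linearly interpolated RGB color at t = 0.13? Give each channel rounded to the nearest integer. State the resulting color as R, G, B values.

#1f111e → (31, 17, 30); #e7b2bb → (231, 178, 187).
R = 31 + 0.13 × (231 − 31) = 31 + 0.13 × 200 = 57 → 57
G = 17 + 0.13 × (178 − 17) = 17 + 0.13 × 161 = 37.93 → 38
B = 30 + 0.13 × (187 − 30) = 30 + 0.13 × 157 = 50.41 → 50
So the blended color is (57, 38, 50), about #392632.

(57, 38, 50)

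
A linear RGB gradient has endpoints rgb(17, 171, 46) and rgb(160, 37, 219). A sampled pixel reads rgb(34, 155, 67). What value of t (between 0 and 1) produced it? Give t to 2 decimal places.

Invert the lerp on the B channel (largest span, 173): t = (67 − 46) / (219 − 46) = 21/173 = 0.12139.
Check on R: (34 − 17)/(160 − 17) = 0.1189 ✓

0.12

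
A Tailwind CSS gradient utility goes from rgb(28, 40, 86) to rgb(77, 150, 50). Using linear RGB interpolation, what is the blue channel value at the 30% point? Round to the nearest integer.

B = 86 + 0.3 × (50 − 86) = 75.2 → 75

75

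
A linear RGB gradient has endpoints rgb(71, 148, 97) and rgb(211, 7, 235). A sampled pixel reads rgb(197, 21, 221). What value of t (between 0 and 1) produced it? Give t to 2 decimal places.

0.90

Invert the lerp on the G channel (largest span, 141): t = (21 − 148) / (7 − 148) = -127/-141 = 0.90071.
Check on R: (197 − 71)/(211 − 71) = 0.9 ✓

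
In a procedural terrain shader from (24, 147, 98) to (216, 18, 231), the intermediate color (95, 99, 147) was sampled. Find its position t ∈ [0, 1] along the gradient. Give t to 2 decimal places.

0.37

Invert the lerp on the R channel (largest span, 192): t = (95 − 24) / (216 − 24) = 71/192 = 0.36979.
Check on G: (99 − 147)/(18 − 147) = 0.3721 ✓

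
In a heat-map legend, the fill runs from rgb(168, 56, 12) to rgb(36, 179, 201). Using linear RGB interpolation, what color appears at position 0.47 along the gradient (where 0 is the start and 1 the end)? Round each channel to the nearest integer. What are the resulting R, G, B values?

R = 168 + 0.47 × (36 − 168) = 168 + 0.47 × -132 = 105.96 → 106
G = 56 + 0.47 × (179 − 56) = 56 + 0.47 × 123 = 113.81 → 114
B = 12 + 0.47 × (201 − 12) = 12 + 0.47 × 189 = 100.83 → 101
So the blended color is (106, 114, 101), about #6a7265.

(106, 114, 101)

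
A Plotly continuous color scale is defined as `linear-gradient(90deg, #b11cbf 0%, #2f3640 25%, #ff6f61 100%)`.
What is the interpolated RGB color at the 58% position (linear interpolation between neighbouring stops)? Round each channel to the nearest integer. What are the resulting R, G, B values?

(139, 79, 79)

58% lies between the 25% and 100% stops, so the local fraction is t = (58 − 25)/(100 − 25) = 33/75 ≈ 0.44.
#2f3640 → (47, 54, 64); #ff6f61 → (255, 111, 97).
R = 47 + 0.44 × (255 − 47) = 138.52 → 139
G = 54 + 0.44 × (111 − 54) = 79.08 → 79
B = 64 + 0.44 × (97 − 64) = 78.52 → 79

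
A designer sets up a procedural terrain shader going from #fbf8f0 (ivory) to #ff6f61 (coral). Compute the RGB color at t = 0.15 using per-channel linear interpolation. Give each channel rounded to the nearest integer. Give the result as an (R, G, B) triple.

(252, 227, 219)

#fbf8f0 → (251, 248, 240); #ff6f61 → (255, 111, 97).
R = 251 + 0.15 × (255 − 251) = 251 + 0.15 × 4 = 251.6 → 252
G = 248 + 0.15 × (111 − 248) = 248 + 0.15 × -137 = 227.45 → 227
B = 240 + 0.15 × (97 − 240) = 240 + 0.15 × -143 = 218.55 → 219
So the blended color is (252, 227, 219), about #fce3db.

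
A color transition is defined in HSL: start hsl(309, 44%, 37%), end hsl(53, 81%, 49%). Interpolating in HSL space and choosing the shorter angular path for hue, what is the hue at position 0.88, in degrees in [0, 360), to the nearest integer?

41

Hue: 53 − 309 = -256°, but |-256| > 180 so the shorter arc goes the other way: Δh = -256 + 360 = 104°.
H = 309 + 0.88 × (104) = 400.52 → 401 → 401 mod 360 = 41°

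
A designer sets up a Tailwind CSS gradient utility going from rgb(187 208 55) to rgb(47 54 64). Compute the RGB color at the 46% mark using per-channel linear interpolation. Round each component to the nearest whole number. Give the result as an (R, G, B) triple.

(123, 137, 59)

46% corresponds to t = 0.46.
R = 187 + 0.46 × (47 − 187) = 187 + 0.46 × -140 = 122.6 → 123
G = 208 + 0.46 × (54 − 208) = 208 + 0.46 × -154 = 137.16 → 137
B = 55 + 0.46 × (64 − 55) = 55 + 0.46 × 9 = 59.14 → 59
So the blended color is (123, 137, 59), about #7b893b.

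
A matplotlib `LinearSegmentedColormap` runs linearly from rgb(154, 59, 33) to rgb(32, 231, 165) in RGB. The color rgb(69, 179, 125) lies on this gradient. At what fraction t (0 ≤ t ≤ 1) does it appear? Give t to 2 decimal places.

Invert the lerp on the G channel (largest span, 172): t = (179 − 59) / (231 − 59) = 120/172 = 0.69767.
Check on R: (69 − 154)/(32 − 154) = 0.6967 ✓

0.70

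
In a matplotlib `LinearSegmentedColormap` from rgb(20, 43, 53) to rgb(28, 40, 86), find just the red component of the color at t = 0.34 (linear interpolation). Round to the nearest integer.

23

R = 20 + 0.34 × (28 − 20) = 22.72 → 23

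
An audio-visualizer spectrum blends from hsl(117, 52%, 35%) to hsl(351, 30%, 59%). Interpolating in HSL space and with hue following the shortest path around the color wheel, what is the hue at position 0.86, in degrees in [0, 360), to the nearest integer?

9

Hue: 351 − 117 = 234°, but |234| > 180 so the shorter arc goes the other way: Δh = 234 − 360 = -126°.
H = 117 + 0.86 × (-126) = 8.64 → 9°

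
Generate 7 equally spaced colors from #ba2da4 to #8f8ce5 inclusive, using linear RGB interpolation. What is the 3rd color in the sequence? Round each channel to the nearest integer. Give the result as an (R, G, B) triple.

(172, 77, 186)

With 7 swatches and endpoints inclusive, swatch 3 sits at t = (3 − 1)/(7 − 1) = 2/6 ≈ 0.3333.
#ba2da4 → (186, 45, 164); #8f8ce5 → (143, 140, 229).
R = 186 + 0.3333 × (143 − 186) = 171.668 → 172
G = 45 + 0.3333 × (140 − 45) = 76.663 → 77
B = 164 + 0.3333 × (229 − 164) = 185.665 → 186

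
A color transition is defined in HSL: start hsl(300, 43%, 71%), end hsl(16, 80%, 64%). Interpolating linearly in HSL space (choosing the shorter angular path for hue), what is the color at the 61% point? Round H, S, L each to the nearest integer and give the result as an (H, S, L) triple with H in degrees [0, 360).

Hue: 16 − 300 = -284°, but |-284| > 180 so the shorter arc goes the other way: Δh = -284 + 360 = 76°.
H = 300 + 0.61 × (76) = 346.36 → 346°
S = 43 + 0.61 × (80 − 43) = 65.57 → 66%
L = 71 + 0.61 × (64 − 71) = 66.73 → 67%

(346, 66, 67)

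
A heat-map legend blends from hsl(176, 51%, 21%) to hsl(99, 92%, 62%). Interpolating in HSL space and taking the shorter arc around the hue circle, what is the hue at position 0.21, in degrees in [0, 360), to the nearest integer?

160

Hue arc: Δh = 99 − 176 = -77° (|Δh| ≤ 180, already the shorter path).
H = 176 + 0.21 × (-77) = 159.83 → 160°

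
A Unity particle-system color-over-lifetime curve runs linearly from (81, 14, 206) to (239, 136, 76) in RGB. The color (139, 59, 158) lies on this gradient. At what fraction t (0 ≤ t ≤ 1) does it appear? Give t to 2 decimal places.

0.37

Invert the lerp on the R channel (largest span, 158): t = (139 − 81) / (239 − 81) = 58/158 = 0.36709.
Check on G: (59 − 14)/(136 − 14) = 0.3689 ✓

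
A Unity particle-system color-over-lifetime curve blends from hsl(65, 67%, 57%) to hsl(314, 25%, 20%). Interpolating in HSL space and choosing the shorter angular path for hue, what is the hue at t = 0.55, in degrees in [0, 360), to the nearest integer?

4

Hue: 314 − 65 = 249°, but |249| > 180 so the shorter arc goes the other way: Δh = 249 − 360 = -111°.
H = 65 + 0.55 × (-111) = 3.95 → 4°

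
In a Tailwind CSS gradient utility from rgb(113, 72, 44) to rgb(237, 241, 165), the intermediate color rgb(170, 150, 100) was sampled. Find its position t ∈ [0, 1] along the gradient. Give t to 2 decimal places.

0.46

Invert the lerp on the G channel (largest span, 169): t = (150 − 72) / (241 − 72) = 78/169 = 0.46154.
Check on R: (170 − 113)/(237 − 113) = 0.4597 ✓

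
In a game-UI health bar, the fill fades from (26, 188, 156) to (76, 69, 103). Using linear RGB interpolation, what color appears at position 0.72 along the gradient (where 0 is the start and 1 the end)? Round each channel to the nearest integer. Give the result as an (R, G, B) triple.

R = 26 + 0.72 × (76 − 26) = 26 + 0.72 × 50 = 62 → 62
G = 188 + 0.72 × (69 − 188) = 188 + 0.72 × -119 = 102.32 → 102
B = 156 + 0.72 × (103 − 156) = 156 + 0.72 × -53 = 117.84 → 118

(62, 102, 118)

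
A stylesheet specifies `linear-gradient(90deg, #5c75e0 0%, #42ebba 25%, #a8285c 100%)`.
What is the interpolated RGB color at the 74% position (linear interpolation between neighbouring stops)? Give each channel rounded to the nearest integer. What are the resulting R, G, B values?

(133, 108, 125)

74% lies between the 25% and 100% stops, so the local fraction is t = (74 − 25)/(100 − 25) = 49/75 ≈ 0.6533.
#42ebba → (66, 235, 186); #a8285c → (168, 40, 92).
R = 66 + 0.6533 × (168 − 66) = 132.637 → 133
G = 235 + 0.6533 × (40 − 235) = 107.606 → 108
B = 186 + 0.6533 × (92 − 186) = 124.59 → 125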